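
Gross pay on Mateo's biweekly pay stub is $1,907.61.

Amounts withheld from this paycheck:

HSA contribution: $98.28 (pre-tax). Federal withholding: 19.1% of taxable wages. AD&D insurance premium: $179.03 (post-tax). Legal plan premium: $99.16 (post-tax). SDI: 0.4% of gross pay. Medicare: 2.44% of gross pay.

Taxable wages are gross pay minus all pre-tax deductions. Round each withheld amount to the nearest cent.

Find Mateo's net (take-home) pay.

$1,131.38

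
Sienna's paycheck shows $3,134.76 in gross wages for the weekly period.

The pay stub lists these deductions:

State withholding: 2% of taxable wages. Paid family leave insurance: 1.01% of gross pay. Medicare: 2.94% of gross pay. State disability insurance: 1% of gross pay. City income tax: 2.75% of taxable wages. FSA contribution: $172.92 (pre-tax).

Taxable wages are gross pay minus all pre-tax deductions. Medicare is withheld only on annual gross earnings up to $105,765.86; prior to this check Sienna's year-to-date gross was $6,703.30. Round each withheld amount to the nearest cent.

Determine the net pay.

FSA contribution: $172.92
Taxable wages = $3,134.76 − $172.92 = $2,961.84
City income tax: $2,961.84 × 0.0275 = $81.45
State withholding: $2,961.84 × 0.02 = $59.24
Medicare: cap not yet reached, full $3,134.76 is subject → $3,134.76 × 0.0294 = $92.16
Paid family leave insurance: $3,134.76 × 0.0101 = $31.66
State disability insurance: $3,134.76 × 0.01 = $31.35
Total deductions = $172.92 + $81.45 + $59.24 + $92.16 + $31.66 + $31.35 = $468.78
Net pay = $3,134.76 − $468.78 = $2,665.98

$2,665.98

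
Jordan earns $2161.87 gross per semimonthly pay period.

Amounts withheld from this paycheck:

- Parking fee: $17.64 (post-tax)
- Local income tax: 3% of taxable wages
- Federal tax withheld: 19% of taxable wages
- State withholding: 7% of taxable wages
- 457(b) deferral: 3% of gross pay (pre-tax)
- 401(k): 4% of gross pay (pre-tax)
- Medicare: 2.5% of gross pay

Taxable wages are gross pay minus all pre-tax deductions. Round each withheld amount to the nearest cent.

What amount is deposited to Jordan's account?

401(k): $2161.87 × 0.04 = $86.47
457(b) deferral: $2161.87 × 0.03 = $64.86
Pre-tax total = $86.47 + $64.86 = $151.33
Taxable wages = $2161.87 − $151.33 = $2010.54
State withholding: $2010.54 × 0.07 = $140.74
Federal tax withheld: $2010.54 × 0.19 = $382.00
Local income tax: $2010.54 × 0.03 = $60.32
Medicare: $2161.87 × 0.025 = $54.05
Parking fee: $17.64
Total deductions = $86.47 + $64.86 + $140.74 + $382.00 + $60.32 + $54.05 + $17.64 = $806.08
Net pay = $2161.87 − $806.08 = $1355.79

$1355.79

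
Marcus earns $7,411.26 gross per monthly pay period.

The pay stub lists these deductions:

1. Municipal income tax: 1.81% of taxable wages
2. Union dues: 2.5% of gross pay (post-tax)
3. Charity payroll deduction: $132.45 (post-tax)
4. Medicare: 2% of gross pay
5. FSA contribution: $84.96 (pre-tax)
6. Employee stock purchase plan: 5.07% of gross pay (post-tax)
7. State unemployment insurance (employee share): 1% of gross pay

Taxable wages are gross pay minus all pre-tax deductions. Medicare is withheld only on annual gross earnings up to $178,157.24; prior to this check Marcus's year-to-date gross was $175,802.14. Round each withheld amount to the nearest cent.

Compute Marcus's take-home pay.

$6,379.00

FSA contribution: $84.96
Taxable wages = $7,411.26 − $84.96 = $7,326.30
Municipal income tax: $7,326.30 × 0.0181 = $132.61
Medicare: only $178,157.24 − $175,802.14 = $2,355.10 of this check is subject → $2,355.10 × 0.02 = $47.10
State unemployment insurance (employee share): $7,411.26 × 0.01 = $74.11
Charity payroll deduction: $132.45
Employee stock purchase plan: $7,411.26 × 0.0507 = $375.75
Union dues: $7,411.26 × 0.025 = $185.28
Total deductions = $84.96 + $132.61 + $47.10 + $74.11 + $132.45 + $375.75 + $185.28 = $1,032.26
Net pay = $7,411.26 − $1,032.26 = $6,379.00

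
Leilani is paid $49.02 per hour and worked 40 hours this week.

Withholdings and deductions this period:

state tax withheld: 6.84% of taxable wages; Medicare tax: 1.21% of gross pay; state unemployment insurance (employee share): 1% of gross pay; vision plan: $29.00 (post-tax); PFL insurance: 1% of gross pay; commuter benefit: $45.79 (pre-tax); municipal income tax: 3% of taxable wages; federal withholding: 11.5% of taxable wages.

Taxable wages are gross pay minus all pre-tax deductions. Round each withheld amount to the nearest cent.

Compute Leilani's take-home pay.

Gross pay: 40 × $49.02 = $1,960.80
Commuter benefit: $45.79
Taxable wages = $1,960.80 − $45.79 = $1,915.01
State tax withheld: $1,915.01 × 0.0684 = $130.99
Federal withholding: $1,915.01 × 0.115 = $220.23
Municipal income tax: $1,915.01 × 0.03 = $57.45
PFL insurance: $1,960.80 × 0.01 = $19.61
Medicare tax: $1,960.80 × 0.0121 = $23.73
State unemployment insurance (employee share): $1,960.80 × 0.01 = $19.61
Vision plan: $29.00
Total deductions = $45.79 + $130.99 + $220.23 + $57.45 + $19.61 + $23.73 + $19.61 + $29.00 = $546.41
Net pay = $1,960.80 − $546.41 = $1,414.39

$1,414.39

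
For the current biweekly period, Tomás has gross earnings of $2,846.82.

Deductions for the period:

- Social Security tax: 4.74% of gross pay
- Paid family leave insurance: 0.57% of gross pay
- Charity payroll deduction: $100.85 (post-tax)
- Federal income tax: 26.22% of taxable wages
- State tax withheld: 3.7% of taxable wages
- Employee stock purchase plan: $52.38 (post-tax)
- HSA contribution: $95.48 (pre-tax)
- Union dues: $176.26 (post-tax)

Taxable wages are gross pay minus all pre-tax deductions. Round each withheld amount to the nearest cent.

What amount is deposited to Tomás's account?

$1,447.48

HSA contribution: $95.48
Taxable wages = $2,846.82 − $95.48 = $2,751.34
Federal income tax: $2,751.34 × 0.2622 = $721.40
State tax withheld: $2,751.34 × 0.037 = $101.80
Paid family leave insurance: $2,846.82 × 0.0057 = $16.23
Social Security tax: $2,846.82 × 0.0474 = $134.94
Charity payroll deduction: $100.85
Employee stock purchase plan: $52.38
Union dues: $176.26
Total deductions = $95.48 + $721.40 + $101.80 + $16.23 + $134.94 + $100.85 + $52.38 + $176.26 = $1,399.34
Net pay = $2,846.82 − $1,399.34 = $1,447.48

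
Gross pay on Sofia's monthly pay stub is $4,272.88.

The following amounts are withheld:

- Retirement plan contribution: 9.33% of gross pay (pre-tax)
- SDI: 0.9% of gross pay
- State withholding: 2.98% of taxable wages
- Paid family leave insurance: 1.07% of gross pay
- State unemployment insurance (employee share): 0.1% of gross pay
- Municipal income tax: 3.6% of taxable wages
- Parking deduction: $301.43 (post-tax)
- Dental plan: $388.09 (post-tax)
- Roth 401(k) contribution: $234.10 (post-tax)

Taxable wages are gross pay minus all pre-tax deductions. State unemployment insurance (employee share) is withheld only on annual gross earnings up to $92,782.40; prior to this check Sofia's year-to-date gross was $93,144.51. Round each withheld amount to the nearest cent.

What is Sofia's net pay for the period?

Retirement plan contribution: $4,272.88 × 0.0933 = $398.66
Taxable wages = $4,272.88 − $398.66 = $3,874.22
Municipal income tax: $3,874.22 × 0.036 = $139.47
State withholding: $3,874.22 × 0.0298 = $115.45
State unemployment insurance (employee share): annual cap $92,782.40 already reached (YTD $93,144.51), so $0.00
SDI: $4,272.88 × 0.009 = $38.46
Paid family leave insurance: $4,272.88 × 0.0107 = $45.72
Roth 401(k) contribution: $234.10
Dental plan: $388.09
Parking deduction: $301.43
Total deductions = $398.66 + $139.47 + $115.45 + $0.00 + $38.46 + $45.72 + $234.10 + $388.09 + $301.43 = $1,661.38
Net pay = $4,272.88 − $1,661.38 = $2,611.50

$2,611.50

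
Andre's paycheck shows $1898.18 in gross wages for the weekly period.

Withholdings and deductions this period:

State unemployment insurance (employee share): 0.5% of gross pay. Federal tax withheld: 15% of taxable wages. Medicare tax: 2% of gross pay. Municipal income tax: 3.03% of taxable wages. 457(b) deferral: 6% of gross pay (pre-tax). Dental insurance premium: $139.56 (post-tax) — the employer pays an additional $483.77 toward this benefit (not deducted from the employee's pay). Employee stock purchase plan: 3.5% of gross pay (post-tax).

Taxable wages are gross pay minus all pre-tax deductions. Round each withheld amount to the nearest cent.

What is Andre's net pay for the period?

457(b) deferral: $1898.18 × 0.06 = $113.89
Taxable wages = $1898.18 − $113.89 = $1784.29
Municipal income tax: $1784.29 × 0.0303 = $54.06
Federal tax withheld: $1784.29 × 0.15 = $267.64
Medicare tax: $1898.18 × 0.02 = $37.96
State unemployment insurance (employee share): $1898.18 × 0.005 = $9.49
Dental insurance premium: $139.56
Employee stock purchase plan: $1898.18 × 0.035 = $66.44
(Employer's $483.77 toward dental insurance premium is not withheld from the employee.)
Total deductions = $113.89 + $54.06 + $267.64 + $37.96 + $9.49 + $139.56 + $66.44 = $689.04
Net pay = $1898.18 − $689.04 = $1209.14

$1209.14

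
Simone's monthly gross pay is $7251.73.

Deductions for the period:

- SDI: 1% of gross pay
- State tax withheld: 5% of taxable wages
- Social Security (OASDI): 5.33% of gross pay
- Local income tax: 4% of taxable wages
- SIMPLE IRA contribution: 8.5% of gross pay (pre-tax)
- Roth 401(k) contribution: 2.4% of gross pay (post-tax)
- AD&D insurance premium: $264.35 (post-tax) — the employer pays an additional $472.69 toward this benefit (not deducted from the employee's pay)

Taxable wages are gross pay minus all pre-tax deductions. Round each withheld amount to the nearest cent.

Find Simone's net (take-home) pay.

SIMPLE IRA contribution: $7251.73 × 0.085 = $616.40
Taxable wages = $7251.73 − $616.40 = $6635.33
State tax withheld: $6635.33 × 0.05 = $331.77
Local income tax: $6635.33 × 0.04 = $265.41
SDI: $7251.73 × 0.01 = $72.52
Social Security (OASDI): $7251.73 × 0.0533 = $386.52
Roth 401(k) contribution: $7251.73 × 0.024 = $174.04
AD&D insurance premium: $264.35
(Employer's $472.69 toward AD&D insurance premium is not withheld from the employee.)
Total deductions = $616.40 + $331.77 + $265.41 + $72.52 + $386.52 + $174.04 + $264.35 = $2111.01
Net pay = $7251.73 − $2111.01 = $5140.72

$5140.72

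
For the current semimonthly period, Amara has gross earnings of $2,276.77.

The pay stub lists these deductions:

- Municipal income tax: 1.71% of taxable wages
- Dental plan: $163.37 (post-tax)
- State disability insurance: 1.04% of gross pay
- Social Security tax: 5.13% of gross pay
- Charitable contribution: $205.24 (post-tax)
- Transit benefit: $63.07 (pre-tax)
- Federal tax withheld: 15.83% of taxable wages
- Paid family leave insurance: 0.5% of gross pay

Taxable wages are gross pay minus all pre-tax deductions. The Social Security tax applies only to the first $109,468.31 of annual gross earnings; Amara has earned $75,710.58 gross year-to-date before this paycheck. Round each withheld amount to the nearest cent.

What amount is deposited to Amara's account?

Transit benefit: $63.07
Taxable wages = $2,276.77 − $63.07 = $2,213.70
Federal tax withheld: $2,213.70 × 0.1583 = $350.43
Municipal income tax: $2,213.70 × 0.0171 = $37.85
Paid family leave insurance: $2,276.77 × 0.005 = $11.38
Social Security tax: cap not yet reached, full $2,276.77 is subject → $2,276.77 × 0.0513 = $116.80
State disability insurance: $2,276.77 × 0.0104 = $23.68
Charitable contribution: $205.24
Dental plan: $163.37
Total deductions = $63.07 + $350.43 + $37.85 + $11.38 + $116.80 + $23.68 + $205.24 + $163.37 = $971.82
Net pay = $2,276.77 − $971.82 = $1,304.95

$1,304.95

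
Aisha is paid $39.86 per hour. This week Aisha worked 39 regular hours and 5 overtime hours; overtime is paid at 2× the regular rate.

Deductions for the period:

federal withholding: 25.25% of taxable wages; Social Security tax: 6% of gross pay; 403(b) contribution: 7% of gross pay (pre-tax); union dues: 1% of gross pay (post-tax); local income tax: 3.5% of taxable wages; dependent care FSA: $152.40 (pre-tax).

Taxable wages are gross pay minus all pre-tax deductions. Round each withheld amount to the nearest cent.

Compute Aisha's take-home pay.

Regular pay: 39 × $39.86 = $1,554.54
Overtime pay: 5 × $39.86 × 2 = $398.60
Gross pay = $1,554.54 + $398.60 = $1,953.14
Dependent care FSA: $152.40
403(b) contribution: $1,953.14 × 0.07 = $136.72
Pre-tax total = $152.40 + $136.72 = $289.12
Taxable wages = $1,953.14 − $289.12 = $1,664.02
Federal withholding: $1,664.02 × 0.2525 = $420.17
Local income tax: $1,664.02 × 0.035 = $58.24
Social Security tax: $1,953.14 × 0.06 = $117.19
Union dues: $1,953.14 × 0.01 = $19.53
Total deductions = $152.40 + $136.72 + $420.17 + $58.24 + $117.19 + $19.53 = $904.25
Net pay = $1,953.14 − $904.25 = $1,048.89

$1,048.89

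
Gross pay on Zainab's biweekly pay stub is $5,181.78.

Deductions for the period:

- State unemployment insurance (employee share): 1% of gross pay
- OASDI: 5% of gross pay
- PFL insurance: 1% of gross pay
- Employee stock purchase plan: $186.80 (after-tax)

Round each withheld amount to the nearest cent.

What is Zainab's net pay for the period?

PFL insurance: $5,181.78 × 0.01 = $51.82
State unemployment insurance (employee share): $5,181.78 × 0.01 = $51.82
OASDI: $5,181.78 × 0.05 = $259.09
Employee stock purchase plan: $186.80
Total deductions = $51.82 + $51.82 + $259.09 + $186.80 = $549.53
Net pay = $5,181.78 − $549.53 = $4,632.25

$4,632.25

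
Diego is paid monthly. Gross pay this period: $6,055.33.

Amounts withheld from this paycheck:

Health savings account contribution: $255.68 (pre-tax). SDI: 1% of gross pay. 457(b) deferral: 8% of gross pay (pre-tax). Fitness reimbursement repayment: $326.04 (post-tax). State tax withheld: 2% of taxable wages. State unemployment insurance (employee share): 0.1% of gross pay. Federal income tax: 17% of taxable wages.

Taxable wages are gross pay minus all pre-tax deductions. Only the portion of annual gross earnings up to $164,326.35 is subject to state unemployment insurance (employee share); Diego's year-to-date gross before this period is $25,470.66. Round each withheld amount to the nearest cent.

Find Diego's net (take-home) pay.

457(b) deferral: $6,055.33 × 0.08 = $484.43
Health savings account contribution: $255.68
Pre-tax total = $484.43 + $255.68 = $740.11
Taxable wages = $6,055.33 − $740.11 = $5,315.22
Federal income tax: $5,315.22 × 0.17 = $903.59
State tax withheld: $5,315.22 × 0.02 = $106.30
SDI: $6,055.33 × 0.01 = $60.55
State unemployment insurance (employee share): cap not yet reached, full $6,055.33 is subject → $6,055.33 × 0.001 = $6.06
Fitness reimbursement repayment: $326.04
Total deductions = $484.43 + $255.68 + $903.59 + $106.30 + $60.55 + $6.06 + $326.04 = $2,142.65
Net pay = $6,055.33 − $2,142.65 = $3,912.68

$3,912.68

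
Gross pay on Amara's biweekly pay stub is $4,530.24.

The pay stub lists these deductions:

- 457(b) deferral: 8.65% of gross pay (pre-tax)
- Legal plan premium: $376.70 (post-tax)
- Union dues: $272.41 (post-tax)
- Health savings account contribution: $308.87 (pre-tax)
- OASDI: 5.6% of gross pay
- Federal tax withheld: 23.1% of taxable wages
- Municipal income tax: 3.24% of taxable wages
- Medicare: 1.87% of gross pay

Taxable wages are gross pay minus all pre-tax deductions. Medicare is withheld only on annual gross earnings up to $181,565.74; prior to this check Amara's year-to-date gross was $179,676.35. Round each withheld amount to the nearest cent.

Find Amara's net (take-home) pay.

$1,882.68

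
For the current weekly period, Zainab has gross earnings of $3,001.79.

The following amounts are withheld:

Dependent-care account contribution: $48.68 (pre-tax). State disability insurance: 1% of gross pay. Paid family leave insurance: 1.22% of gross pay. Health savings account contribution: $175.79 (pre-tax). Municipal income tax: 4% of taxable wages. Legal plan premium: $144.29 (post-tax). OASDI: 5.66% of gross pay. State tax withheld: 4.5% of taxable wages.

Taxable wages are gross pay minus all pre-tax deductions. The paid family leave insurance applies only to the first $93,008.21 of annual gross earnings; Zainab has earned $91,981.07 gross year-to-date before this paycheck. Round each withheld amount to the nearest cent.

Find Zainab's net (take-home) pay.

$2,184.51

Dependent-care account contribution: $48.68
Health savings account contribution: $175.79
Pre-tax total = $48.68 + $175.79 = $224.47
Taxable wages = $3,001.79 − $224.47 = $2,777.32
State tax withheld: $2,777.32 × 0.045 = $124.98
Municipal income tax: $2,777.32 × 0.04 = $111.09
Paid family leave insurance: only $93,008.21 − $91,981.07 = $1,027.14 of this check is subject → $1,027.14 × 0.0122 = $12.53
OASDI: $3,001.79 × 0.0566 = $169.90
State disability insurance: $3,001.79 × 0.01 = $30.02
Legal plan premium: $144.29
Total deductions = $48.68 + $175.79 + $124.98 + $111.09 + $12.53 + $169.90 + $30.02 + $144.29 = $817.28
Net pay = $3,001.79 − $817.28 = $2,184.51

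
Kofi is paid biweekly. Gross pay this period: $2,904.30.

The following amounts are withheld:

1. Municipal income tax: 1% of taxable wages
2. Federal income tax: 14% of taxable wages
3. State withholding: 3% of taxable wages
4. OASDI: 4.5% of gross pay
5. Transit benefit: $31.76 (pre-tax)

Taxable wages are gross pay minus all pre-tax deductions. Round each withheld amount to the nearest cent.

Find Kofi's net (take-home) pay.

$2,224.78

Transit benefit: $31.76
Taxable wages = $2,904.30 − $31.76 = $2,872.54
Municipal income tax: $2,872.54 × 0.01 = $28.73
State withholding: $2,872.54 × 0.03 = $86.18
Federal income tax: $2,872.54 × 0.14 = $402.16
OASDI: $2,904.30 × 0.045 = $130.69
Total deductions = $31.76 + $28.73 + $86.18 + $402.16 + $130.69 = $679.52
Net pay = $2,904.30 − $679.52 = $2,224.78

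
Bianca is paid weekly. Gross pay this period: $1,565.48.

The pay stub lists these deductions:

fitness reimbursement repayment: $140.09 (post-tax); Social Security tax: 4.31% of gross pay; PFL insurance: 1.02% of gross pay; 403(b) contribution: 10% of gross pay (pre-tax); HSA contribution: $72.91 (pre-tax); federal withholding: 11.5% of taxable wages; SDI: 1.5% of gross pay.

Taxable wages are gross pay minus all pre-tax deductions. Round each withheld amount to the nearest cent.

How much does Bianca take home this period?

HSA contribution: $72.91
403(b) contribution: $1,565.48 × 0.1 = $156.55
Pre-tax total = $72.91 + $156.55 = $229.46
Taxable wages = $1,565.48 − $229.46 = $1,336.02
Federal withholding: $1,336.02 × 0.115 = $153.64
Social Security tax: $1,565.48 × 0.0431 = $67.47
SDI: $1,565.48 × 0.015 = $23.48
PFL insurance: $1,565.48 × 0.0102 = $15.97
Fitness reimbursement repayment: $140.09
Total deductions = $72.91 + $156.55 + $153.64 + $67.47 + $23.48 + $15.97 + $140.09 = $630.11
Net pay = $1,565.48 − $630.11 = $935.37

$935.37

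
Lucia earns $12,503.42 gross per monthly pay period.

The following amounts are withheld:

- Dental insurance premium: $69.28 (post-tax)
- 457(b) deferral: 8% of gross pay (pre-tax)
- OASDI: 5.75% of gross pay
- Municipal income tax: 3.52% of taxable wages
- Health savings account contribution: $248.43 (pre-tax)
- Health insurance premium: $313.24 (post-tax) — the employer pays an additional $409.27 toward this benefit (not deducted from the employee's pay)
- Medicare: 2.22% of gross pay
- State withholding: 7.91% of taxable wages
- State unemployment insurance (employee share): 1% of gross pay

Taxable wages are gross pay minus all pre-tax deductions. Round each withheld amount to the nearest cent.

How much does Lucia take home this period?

$8,464.22

457(b) deferral: $12,503.42 × 0.08 = $1,000.27
Health savings account contribution: $248.43
Pre-tax total = $1,000.27 + $248.43 = $1,248.70
Taxable wages = $12,503.42 − $1,248.70 = $11,254.72
Municipal income tax: $11,254.72 × 0.0352 = $396.17
State withholding: $11,254.72 × 0.0791 = $890.25
Medicare: $12,503.42 × 0.0222 = $277.58
OASDI: $12,503.42 × 0.0575 = $718.95
State unemployment insurance (employee share): $12,503.42 × 0.01 = $125.03
Dental insurance premium: $69.28
Health insurance premium: $313.24
(Employer's $409.27 toward health insurance premium is not withheld from the employee.)
Total deductions = $1,000.27 + $248.43 + $396.17 + $890.25 + $277.58 + $718.95 + $125.03 + $69.28 + $313.24 = $4,039.20
Net pay = $12,503.42 − $4,039.20 = $8,464.22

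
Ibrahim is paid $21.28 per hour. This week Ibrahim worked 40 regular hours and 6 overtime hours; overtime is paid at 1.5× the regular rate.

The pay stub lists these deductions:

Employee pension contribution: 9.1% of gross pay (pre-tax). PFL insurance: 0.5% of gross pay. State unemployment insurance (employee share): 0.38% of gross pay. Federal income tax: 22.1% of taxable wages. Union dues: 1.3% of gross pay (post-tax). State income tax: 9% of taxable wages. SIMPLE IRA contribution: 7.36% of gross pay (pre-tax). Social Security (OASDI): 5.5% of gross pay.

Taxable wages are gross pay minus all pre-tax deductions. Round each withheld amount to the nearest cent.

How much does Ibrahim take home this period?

$520.10

Regular pay: 40 × $21.28 = $851.20
Overtime pay: 6 × $21.28 × 1.5 = $191.52
Gross pay = $851.20 + $191.52 = $1,042.72
Employee pension contribution: $1,042.72 × 0.091 = $94.89
SIMPLE IRA contribution: $1,042.72 × 0.0736 = $76.74
Pre-tax total = $94.89 + $76.74 = $171.63
Taxable wages = $1,042.72 − $171.63 = $871.09
Federal income tax: $871.09 × 0.221 = $192.51
State income tax: $871.09 × 0.09 = $78.40
PFL insurance: $1,042.72 × 0.005 = $5.21
State unemployment insurance (employee share): $1,042.72 × 0.0038 = $3.96
Social Security (OASDI): $1,042.72 × 0.055 = $57.35
Union dues: $1,042.72 × 0.013 = $13.56
Total deductions = $94.89 + $76.74 + $192.51 + $78.40 + $5.21 + $3.96 + $57.35 + $13.56 = $522.62
Net pay = $1,042.72 − $522.62 = $520.10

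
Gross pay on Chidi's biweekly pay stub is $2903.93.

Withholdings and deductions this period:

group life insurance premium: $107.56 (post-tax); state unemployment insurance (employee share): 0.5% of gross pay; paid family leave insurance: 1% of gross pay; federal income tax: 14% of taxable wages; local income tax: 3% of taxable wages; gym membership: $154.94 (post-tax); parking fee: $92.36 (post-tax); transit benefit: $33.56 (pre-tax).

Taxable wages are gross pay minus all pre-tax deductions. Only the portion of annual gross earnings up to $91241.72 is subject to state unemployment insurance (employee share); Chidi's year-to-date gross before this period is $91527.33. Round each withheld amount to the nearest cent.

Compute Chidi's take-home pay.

$1998.51

Transit benefit: $33.56
Taxable wages = $2903.93 − $33.56 = $2870.37
Federal income tax: $2870.37 × 0.14 = $401.85
Local income tax: $2870.37 × 0.03 = $86.11
Paid family leave insurance: $2903.93 × 0.01 = $29.04
State unemployment insurance (employee share): annual cap $91241.72 already reached (YTD $91527.33), so $0.00
Group life insurance premium: $107.56
Parking fee: $92.36
Gym membership: $154.94
Total deductions = $33.56 + $401.85 + $86.11 + $29.04 + $0.00 + $107.56 + $92.36 + $154.94 = $905.42
Net pay = $2903.93 − $905.42 = $1998.51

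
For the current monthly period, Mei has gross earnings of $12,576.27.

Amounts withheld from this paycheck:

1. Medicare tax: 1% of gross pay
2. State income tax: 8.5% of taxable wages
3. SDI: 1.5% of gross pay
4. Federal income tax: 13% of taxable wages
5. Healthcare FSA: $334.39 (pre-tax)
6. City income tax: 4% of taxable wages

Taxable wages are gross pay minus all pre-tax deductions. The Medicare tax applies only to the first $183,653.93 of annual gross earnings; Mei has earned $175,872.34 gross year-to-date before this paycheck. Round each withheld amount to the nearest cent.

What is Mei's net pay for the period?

Healthcare FSA: $334.39
Taxable wages = $12,576.27 − $334.39 = $12,241.88
State income tax: $12,241.88 × 0.085 = $1,040.56
Federal income tax: $12,241.88 × 0.13 = $1,591.44
City income tax: $12,241.88 × 0.04 = $489.68
Medicare tax: only $183,653.93 − $175,872.34 = $7,781.59 of this check is subject → $7,781.59 × 0.01 = $77.82
SDI: $12,576.27 × 0.015 = $188.64
Total deductions = $334.39 + $1,040.56 + $1,591.44 + $489.68 + $77.82 + $188.64 = $3,722.53
Net pay = $12,576.27 − $3,722.53 = $8,853.74

$8,853.74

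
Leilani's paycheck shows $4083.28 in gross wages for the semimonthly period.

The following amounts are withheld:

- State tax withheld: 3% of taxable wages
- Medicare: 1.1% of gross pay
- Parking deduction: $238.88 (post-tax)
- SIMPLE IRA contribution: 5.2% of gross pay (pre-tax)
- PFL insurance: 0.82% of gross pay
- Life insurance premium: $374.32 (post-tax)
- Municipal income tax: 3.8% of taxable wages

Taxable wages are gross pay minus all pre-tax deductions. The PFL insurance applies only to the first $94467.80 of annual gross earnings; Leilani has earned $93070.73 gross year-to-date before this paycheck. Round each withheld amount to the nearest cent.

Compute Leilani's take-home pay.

$2938.14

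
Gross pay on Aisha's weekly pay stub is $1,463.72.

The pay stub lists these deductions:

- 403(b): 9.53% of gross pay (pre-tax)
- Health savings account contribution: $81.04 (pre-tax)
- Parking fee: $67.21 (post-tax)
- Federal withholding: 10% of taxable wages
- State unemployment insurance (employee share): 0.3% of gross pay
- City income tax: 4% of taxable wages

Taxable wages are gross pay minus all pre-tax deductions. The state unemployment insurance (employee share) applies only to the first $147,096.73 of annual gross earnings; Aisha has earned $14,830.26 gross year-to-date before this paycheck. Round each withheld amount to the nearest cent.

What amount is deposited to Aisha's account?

$997.54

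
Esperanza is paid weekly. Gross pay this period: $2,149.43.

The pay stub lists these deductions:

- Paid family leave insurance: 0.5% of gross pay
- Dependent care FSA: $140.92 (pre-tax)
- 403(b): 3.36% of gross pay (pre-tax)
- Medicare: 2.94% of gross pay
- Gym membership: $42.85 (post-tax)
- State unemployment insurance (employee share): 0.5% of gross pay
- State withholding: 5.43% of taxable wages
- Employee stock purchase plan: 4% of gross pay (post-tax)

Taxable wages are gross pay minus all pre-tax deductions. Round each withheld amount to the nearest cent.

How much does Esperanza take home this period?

403(b): $2,149.43 × 0.0336 = $72.22
Dependent care FSA: $140.92
Pre-tax total = $72.22 + $140.92 = $213.14
Taxable wages = $2,149.43 − $213.14 = $1,936.29
State withholding: $1,936.29 × 0.0543 = $105.14
State unemployment insurance (employee share): $2,149.43 × 0.005 = $10.75
Paid family leave insurance: $2,149.43 × 0.005 = $10.75
Medicare: $2,149.43 × 0.0294 = $63.19
Gym membership: $42.85
Employee stock purchase plan: $2,149.43 × 0.04 = $85.98
Total deductions = $72.22 + $140.92 + $105.14 + $10.75 + $10.75 + $63.19 + $42.85 + $85.98 = $531.80
Net pay = $2,149.43 − $531.80 = $1,617.63

$1,617.63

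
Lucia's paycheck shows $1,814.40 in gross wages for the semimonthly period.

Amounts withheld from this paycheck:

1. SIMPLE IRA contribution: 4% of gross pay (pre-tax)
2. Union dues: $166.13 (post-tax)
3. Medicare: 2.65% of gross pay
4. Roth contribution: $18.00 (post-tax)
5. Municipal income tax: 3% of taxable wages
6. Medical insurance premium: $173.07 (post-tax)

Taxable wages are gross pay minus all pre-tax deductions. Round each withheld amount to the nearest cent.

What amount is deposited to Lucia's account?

$1,284.29

SIMPLE IRA contribution: $1,814.40 × 0.04 = $72.58
Taxable wages = $1,814.40 − $72.58 = $1,741.82
Municipal income tax: $1,741.82 × 0.03 = $52.25
Medicare: $1,814.40 × 0.0265 = $48.08
Medical insurance premium: $173.07
Roth contribution: $18.00
Union dues: $166.13
Total deductions = $72.58 + $52.25 + $48.08 + $173.07 + $18.00 + $166.13 = $530.11
Net pay = $1,814.40 − $530.11 = $1,284.29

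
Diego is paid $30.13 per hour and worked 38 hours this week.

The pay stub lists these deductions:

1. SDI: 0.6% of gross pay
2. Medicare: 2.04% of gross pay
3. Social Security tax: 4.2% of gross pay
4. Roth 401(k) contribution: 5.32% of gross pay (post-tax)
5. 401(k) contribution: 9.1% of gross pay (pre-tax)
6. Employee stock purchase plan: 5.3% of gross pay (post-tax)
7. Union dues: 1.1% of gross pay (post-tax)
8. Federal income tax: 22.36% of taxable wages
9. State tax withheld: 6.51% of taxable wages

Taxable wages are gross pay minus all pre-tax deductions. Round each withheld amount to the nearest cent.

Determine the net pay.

$527.79

Gross pay: 38 × $30.13 = $1,144.94
401(k) contribution: $1,144.94 × 0.091 = $104.19
Taxable wages = $1,144.94 − $104.19 = $1,040.75
Federal income tax: $1,040.75 × 0.2236 = $232.71
State tax withheld: $1,040.75 × 0.0651 = $67.75
Social Security tax: $1,144.94 × 0.042 = $48.09
SDI: $1,144.94 × 0.006 = $6.87
Medicare: $1,144.94 × 0.0204 = $23.36
Union dues: $1,144.94 × 0.011 = $12.59
Employee stock purchase plan: $1,144.94 × 0.053 = $60.68
Roth 401(k) contribution: $1,144.94 × 0.0532 = $60.91
Total deductions = $104.19 + $232.71 + $67.75 + $48.09 + $6.87 + $23.36 + $12.59 + $60.68 + $60.91 = $617.15
Net pay = $1,144.94 − $617.15 = $527.79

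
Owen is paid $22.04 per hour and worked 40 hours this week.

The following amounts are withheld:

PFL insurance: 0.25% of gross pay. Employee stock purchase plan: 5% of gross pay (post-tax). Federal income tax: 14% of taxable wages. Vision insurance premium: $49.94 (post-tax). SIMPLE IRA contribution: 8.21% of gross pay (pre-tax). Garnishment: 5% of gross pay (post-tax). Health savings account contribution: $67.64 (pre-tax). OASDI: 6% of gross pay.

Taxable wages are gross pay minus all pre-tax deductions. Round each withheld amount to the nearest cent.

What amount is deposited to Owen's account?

Gross pay: 40 × $22.04 = $881.60
Health savings account contribution: $67.64
SIMPLE IRA contribution: $881.60 × 0.0821 = $72.38
Pre-tax total = $67.64 + $72.38 = $140.02
Taxable wages = $881.60 − $140.02 = $741.58
Federal income tax: $741.58 × 0.14 = $103.82
PFL insurance: $881.60 × 0.0025 = $2.20
OASDI: $881.60 × 0.06 = $52.90
Vision insurance premium: $49.94
Employee stock purchase plan: $881.60 × 0.05 = $44.08
Garnishment: $881.60 × 0.05 = $44.08
Total deductions = $67.64 + $72.38 + $103.82 + $2.20 + $52.90 + $49.94 + $44.08 + $44.08 = $437.04
Net pay = $881.60 − $437.04 = $444.56

$444.56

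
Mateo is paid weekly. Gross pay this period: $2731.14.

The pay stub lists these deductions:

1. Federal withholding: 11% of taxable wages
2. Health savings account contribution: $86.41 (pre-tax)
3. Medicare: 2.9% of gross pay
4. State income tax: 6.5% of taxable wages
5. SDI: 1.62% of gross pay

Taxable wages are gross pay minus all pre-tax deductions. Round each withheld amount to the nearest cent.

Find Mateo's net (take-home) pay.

$2058.46

Health savings account contribution: $86.41
Taxable wages = $2731.14 − $86.41 = $2644.73
Federal withholding: $2644.73 × 0.11 = $290.92
State income tax: $2644.73 × 0.065 = $171.91
SDI: $2731.14 × 0.0162 = $44.24
Medicare: $2731.14 × 0.029 = $79.20
Total deductions = $86.41 + $290.92 + $171.91 + $44.24 + $79.20 = $672.68
Net pay = $2731.14 − $672.68 = $2058.46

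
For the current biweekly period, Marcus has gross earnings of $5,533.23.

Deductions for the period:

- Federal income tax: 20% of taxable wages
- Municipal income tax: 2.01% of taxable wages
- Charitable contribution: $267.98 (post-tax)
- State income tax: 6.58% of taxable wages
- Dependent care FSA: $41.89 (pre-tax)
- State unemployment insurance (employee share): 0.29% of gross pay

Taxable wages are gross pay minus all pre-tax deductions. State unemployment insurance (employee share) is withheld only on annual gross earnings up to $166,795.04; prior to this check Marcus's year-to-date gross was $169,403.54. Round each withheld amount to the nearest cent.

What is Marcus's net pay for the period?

Dependent care FSA: $41.89
Taxable wages = $5,533.23 − $41.89 = $5,491.34
State income tax: $5,491.34 × 0.0658 = $361.33
Municipal income tax: $5,491.34 × 0.0201 = $110.38
Federal income tax: $5,491.34 × 0.2 = $1,098.27
State unemployment insurance (employee share): annual cap $166,795.04 already reached (YTD $169,403.54), so $0.00
Charitable contribution: $267.98
Total deductions = $41.89 + $361.33 + $110.38 + $1,098.27 + $0.00 + $267.98 = $1,879.85
Net pay = $5,533.23 − $1,879.85 = $3,653.38

$3,653.38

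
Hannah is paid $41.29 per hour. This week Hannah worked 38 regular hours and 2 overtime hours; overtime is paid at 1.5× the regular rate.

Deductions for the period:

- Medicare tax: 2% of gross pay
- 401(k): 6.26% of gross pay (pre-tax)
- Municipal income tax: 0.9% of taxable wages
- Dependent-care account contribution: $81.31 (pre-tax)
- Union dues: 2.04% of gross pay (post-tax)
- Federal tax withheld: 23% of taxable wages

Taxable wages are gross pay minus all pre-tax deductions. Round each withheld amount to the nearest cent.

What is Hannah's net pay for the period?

$1,077.38

Regular pay: 38 × $41.29 = $1,569.02
Overtime pay: 2 × $41.29 × 1.5 = $123.87
Gross pay = $1,569.02 + $123.87 = $1,692.89
Dependent-care account contribution: $81.31
401(k): $1,692.89 × 0.0626 = $105.97
Pre-tax total = $81.31 + $105.97 = $187.28
Taxable wages = $1,692.89 − $187.28 = $1,505.61
Municipal income tax: $1,505.61 × 0.009 = $13.55
Federal tax withheld: $1,505.61 × 0.23 = $346.29
Medicare tax: $1,692.89 × 0.02 = $33.86
Union dues: $1,692.89 × 0.0204 = $34.53
Total deductions = $81.31 + $105.97 + $13.55 + $346.29 + $33.86 + $34.53 = $615.51
Net pay = $1,692.89 − $615.51 = $1,077.38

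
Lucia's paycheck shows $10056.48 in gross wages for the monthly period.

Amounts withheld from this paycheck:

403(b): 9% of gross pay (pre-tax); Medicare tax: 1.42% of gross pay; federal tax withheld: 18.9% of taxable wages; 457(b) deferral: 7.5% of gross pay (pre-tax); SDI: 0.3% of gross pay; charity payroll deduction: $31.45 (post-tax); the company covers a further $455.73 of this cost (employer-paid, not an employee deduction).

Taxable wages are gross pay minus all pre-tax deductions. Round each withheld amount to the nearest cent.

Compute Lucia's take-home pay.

403(b): $10056.48 × 0.09 = $905.08
457(b) deferral: $10056.48 × 0.075 = $754.24
Pre-tax total = $905.08 + $754.24 = $1659.32
Taxable wages = $10056.48 − $1659.32 = $8397.16
Federal tax withheld: $8397.16 × 0.189 = $1587.06
Medicare tax: $10056.48 × 0.0142 = $142.80
SDI: $10056.48 × 0.003 = $30.17
Charity payroll deduction: $31.45
(Employer's $455.73 toward charity payroll deduction is not withheld from the employee.)
Total deductions = $905.08 + $754.24 + $1587.06 + $142.80 + $30.17 + $31.45 = $3450.80
Net pay = $10056.48 − $3450.80 = $6605.68

$6605.68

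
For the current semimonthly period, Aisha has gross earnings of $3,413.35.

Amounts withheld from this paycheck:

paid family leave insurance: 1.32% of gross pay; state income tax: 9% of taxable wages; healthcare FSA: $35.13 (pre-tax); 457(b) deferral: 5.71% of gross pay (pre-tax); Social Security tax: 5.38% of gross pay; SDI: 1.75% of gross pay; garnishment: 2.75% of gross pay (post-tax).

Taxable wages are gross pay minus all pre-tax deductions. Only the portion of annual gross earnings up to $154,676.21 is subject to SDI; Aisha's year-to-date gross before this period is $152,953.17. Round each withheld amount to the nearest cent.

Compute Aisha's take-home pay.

Healthcare FSA: $35.13
457(b) deferral: $3,413.35 × 0.0571 = $194.90
Pre-tax total = $35.13 + $194.90 = $230.03
Taxable wages = $3,413.35 − $230.03 = $3,183.32
State income tax: $3,183.32 × 0.09 = $286.50
Social Security tax: $3,413.35 × 0.0538 = $183.64
Paid family leave insurance: $3,413.35 × 0.0132 = $45.06
SDI: only $154,676.21 − $152,953.17 = $1,723.04 of this check is subject → $1,723.04 × 0.0175 = $30.15
Garnishment: $3,413.35 × 0.0275 = $93.87
Total deductions = $35.13 + $194.90 + $286.50 + $183.64 + $45.06 + $30.15 + $93.87 = $869.25
Net pay = $3,413.35 − $869.25 = $2,544.10

$2,544.10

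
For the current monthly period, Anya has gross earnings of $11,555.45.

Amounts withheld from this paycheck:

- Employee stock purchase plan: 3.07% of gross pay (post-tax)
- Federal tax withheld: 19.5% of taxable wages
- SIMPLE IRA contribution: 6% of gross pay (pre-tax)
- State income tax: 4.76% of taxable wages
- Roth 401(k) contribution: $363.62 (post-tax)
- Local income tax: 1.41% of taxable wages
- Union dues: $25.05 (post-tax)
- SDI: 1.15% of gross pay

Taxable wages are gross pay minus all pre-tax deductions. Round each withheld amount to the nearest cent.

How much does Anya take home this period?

$7,197.50

SIMPLE IRA contribution: $11,555.45 × 0.06 = $693.33
Taxable wages = $11,555.45 − $693.33 = $10,862.12
Federal tax withheld: $10,862.12 × 0.195 = $2,118.11
State income tax: $10,862.12 × 0.0476 = $517.04
Local income tax: $10,862.12 × 0.0141 = $153.16
SDI: $11,555.45 × 0.0115 = $132.89
Roth 401(k) contribution: $363.62
Union dues: $25.05
Employee stock purchase plan: $11,555.45 × 0.0307 = $354.75
Total deductions = $693.33 + $2,118.11 + $517.04 + $153.16 + $132.89 + $363.62 + $25.05 + $354.75 = $4,357.95
Net pay = $11,555.45 − $4,357.95 = $7,197.50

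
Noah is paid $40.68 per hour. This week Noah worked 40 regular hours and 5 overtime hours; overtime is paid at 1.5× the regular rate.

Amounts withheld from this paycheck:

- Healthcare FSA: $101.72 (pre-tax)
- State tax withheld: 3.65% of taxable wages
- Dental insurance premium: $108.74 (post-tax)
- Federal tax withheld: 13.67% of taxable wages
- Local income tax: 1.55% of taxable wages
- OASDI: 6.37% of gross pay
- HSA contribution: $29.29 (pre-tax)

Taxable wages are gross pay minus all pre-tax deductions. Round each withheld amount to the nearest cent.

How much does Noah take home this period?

$1229.55

Regular pay: 40 × $40.68 = $1627.20
Overtime pay: 5 × $40.68 × 1.5 = $305.10
Gross pay = $1627.20 + $305.10 = $1932.30
HSA contribution: $29.29
Healthcare FSA: $101.72
Pre-tax total = $29.29 + $101.72 = $131.01
Taxable wages = $1932.30 − $131.01 = $1801.29
State tax withheld: $1801.29 × 0.0365 = $65.75
Local income tax: $1801.29 × 0.0155 = $27.92
Federal tax withheld: $1801.29 × 0.1367 = $246.24
OASDI: $1932.30 × 0.0637 = $123.09
Dental insurance premium: $108.74
Total deductions = $29.29 + $101.72 + $65.75 + $27.92 + $246.24 + $123.09 + $108.74 = $702.75
Net pay = $1932.30 − $702.75 = $1229.55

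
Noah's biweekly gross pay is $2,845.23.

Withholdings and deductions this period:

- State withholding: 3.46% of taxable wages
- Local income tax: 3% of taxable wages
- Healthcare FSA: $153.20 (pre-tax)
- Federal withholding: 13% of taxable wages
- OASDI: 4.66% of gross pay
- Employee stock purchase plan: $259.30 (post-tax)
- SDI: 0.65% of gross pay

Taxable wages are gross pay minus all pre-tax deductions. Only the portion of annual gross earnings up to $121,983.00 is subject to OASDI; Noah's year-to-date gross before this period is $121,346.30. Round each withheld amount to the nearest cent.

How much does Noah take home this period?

Healthcare FSA: $153.20
Taxable wages = $2,845.23 − $153.20 = $2,692.03
State withholding: $2,692.03 × 0.0346 = $93.14
Federal withholding: $2,692.03 × 0.13 = $349.96
Local income tax: $2,692.03 × 0.03 = $80.76
SDI: $2,845.23 × 0.0065 = $18.49
OASDI: only $121,983.00 − $121,346.30 = $636.70 of this check is subject → $636.70 × 0.0466 = $29.67
Employee stock purchase plan: $259.30
Total deductions = $153.20 + $93.14 + $349.96 + $80.76 + $18.49 + $29.67 + $259.30 = $984.52
Net pay = $2,845.23 − $984.52 = $1,860.71

$1,860.71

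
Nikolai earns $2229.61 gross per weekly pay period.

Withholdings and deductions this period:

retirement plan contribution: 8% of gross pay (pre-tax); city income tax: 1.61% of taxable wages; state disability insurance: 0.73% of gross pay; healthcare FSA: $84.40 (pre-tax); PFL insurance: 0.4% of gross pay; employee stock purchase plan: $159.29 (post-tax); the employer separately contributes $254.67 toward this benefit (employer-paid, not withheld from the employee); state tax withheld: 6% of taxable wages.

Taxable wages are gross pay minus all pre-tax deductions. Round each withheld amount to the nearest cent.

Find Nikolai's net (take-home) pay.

$1632.67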